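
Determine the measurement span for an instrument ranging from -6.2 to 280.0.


Span = upper range - lower range.
Span = 280.0 - (-6.2)
Span = 286.2

286.2


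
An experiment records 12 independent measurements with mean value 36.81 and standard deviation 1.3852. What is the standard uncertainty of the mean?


The standard uncertainty for Type A evaluation is u = s / sqrt(n).
u = 1.3852 / sqrt(12)
u = 1.3852 / 3.4641
u = 0.3999

0.3999


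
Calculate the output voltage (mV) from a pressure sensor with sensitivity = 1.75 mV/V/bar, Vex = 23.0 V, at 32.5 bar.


Output = sensitivity * Vex * P.
Vout = 1.75 * 23.0 * 32.5
Vout = 40.25 * 32.5
Vout = 1308.12 mV

1308.12 mV


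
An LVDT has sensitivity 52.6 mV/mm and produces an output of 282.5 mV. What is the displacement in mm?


Displacement = Vout / sensitivity.
d = 282.5 / 52.6
d = 5.371 mm

5.371 mm


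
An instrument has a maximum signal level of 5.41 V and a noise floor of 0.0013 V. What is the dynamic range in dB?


Dynamic range = 20 * log10(Vmax / Vnoise).
DR = 20 * log10(5.41 / 0.0013)
DR = 20 * log10(4161.54)
DR = 72.39 dB

72.39 dB


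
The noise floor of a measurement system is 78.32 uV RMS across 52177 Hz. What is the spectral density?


Noise spectral density = Vrms / sqrt(BW).
NSD = 78.32 / sqrt(52177)
NSD = 78.32 / 228.4229
NSD = 0.3429 uV/sqrt(Hz)

0.3429 uV/sqrt(Hz)


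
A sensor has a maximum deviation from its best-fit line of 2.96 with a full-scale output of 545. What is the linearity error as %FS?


Linearity error = (max deviation / full scale) * 100%.
Linearity = (2.96 / 545) * 100
Linearity = 0.543 %FS

0.543 %FS


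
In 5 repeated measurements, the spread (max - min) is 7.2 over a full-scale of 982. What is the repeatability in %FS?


Repeatability = (spread / full scale) * 100%.
R = (7.2 / 982) * 100
R = 0.733 %FS

0.733 %FS


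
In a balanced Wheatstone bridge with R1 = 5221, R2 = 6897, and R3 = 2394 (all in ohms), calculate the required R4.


At balance: R1*R4 = R2*R3, so R4 = R2*R3/R1.
R4 = 6897 * 2394 / 5221
R4 = 16511418 / 5221
R4 = 3162.5 ohm

3162.5 ohm


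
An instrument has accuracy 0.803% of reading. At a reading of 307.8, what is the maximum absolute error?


Absolute error = (accuracy% / 100) * reading.
Error = (0.803 / 100) * 307.8
Error = 0.00803 * 307.8
Error = 2.4716

2.4716


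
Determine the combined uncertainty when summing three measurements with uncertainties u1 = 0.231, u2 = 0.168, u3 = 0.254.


For a sum of independent quantities, uc = sqrt(u1^2 + u2^2 + u3^2).
uc = sqrt(0.231^2 + 0.168^2 + 0.254^2)
uc = sqrt(0.053361 + 0.028224 + 0.064516)
uc = 0.3822

0.3822


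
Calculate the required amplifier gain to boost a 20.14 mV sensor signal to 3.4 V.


Gain = Vout / Vin (converting to same units).
G = 3.4 V / 20.14 mV
G = 3400.0 mV / 20.14 mV
G = 168.82

168.82


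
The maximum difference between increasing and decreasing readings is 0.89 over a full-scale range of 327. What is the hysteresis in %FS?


Hysteresis = (max difference / full scale) * 100%.
H = (0.89 / 327) * 100
H = 0.272 %FS

0.272 %FS


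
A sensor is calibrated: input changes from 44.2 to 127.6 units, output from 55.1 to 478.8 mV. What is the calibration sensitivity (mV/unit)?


Sensitivity = (y2 - y1) / (x2 - x1).
S = (478.8 - 55.1) / (127.6 - 44.2)
S = 423.7 / 83.4
S = 5.0803 mV/unit

5.0803 mV/unit


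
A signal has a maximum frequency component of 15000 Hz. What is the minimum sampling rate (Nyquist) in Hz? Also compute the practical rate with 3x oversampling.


By Nyquist theorem, fs_min = 2 * fmax.
fs_min = 2 * 15000 = 30000 Hz
Practical rate = 3 * fs_min = 3 * 30000 = 90000 Hz

fs_min = 30000 Hz, fs_practical = 90000 Hz


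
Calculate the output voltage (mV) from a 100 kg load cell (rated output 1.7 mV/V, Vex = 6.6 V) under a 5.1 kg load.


Vout = rated_output * Vex * (load / capacity).
Vout = 1.7 * 6.6 * (5.1 / 100)
Vout = 1.7 * 6.6 * 0.051
Vout = 0.572 mV

0.572 mV


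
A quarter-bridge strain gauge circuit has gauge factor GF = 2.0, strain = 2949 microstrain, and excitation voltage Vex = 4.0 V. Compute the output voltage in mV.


Quarter bridge output: Vout = (GF * epsilon * Vex) / 4.
Vout = (2.0 * 2949e-6 * 4.0) / 4
Vout = 0.023592 / 4 V
Vout = 0.005898 V = 5.898 mV

5.898 mV


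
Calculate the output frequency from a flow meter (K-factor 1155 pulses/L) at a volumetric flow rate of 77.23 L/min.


Frequency = K * Q / 60 (converting L/min to L/s).
f = 1155 * 77.23 / 60
f = 89200.65 / 60
f = 1486.68 Hz

1486.68 Hz


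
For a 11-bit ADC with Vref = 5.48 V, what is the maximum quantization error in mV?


The maximum quantization error is +/- LSB/2.
LSB = Vref / 2^n = 5.48 / 2048 = 0.00267578 V
Max error = LSB / 2 = 0.00267578 / 2 = 0.00133789 V
Max error = 1.3379 mV

1.3379 mV


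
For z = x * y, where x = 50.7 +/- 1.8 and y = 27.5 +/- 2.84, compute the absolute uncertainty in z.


For a product z = x*y, the relative uncertainty is:
uz/z = sqrt((ux/x)^2 + (uy/y)^2)
Relative uncertainties: ux/x = 1.8/50.7 = 0.035503
uy/y = 2.84/27.5 = 0.103273
z = 50.7 * 27.5 = 1394.2
uz = 1394.2 * sqrt(0.035503^2 + 0.103273^2) = 152.259

152.259


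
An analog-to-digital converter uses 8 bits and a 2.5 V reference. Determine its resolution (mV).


The resolution (LSB) of an ADC is Vref / 2^n.
LSB = 2.5 / 2^8
LSB = 2.5 / 256
LSB = 0.00976562 V = 9.765625 mV

9.765625 mV


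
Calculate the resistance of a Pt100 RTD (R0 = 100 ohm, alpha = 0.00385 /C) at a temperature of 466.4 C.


The RTD equation: Rt = R0 * (1 + alpha * T).
Rt = 100 * (1 + 0.00385 * 466.4)
Rt = 100 * (1 + 1.79564)
Rt = 100 * 2.79564
Rt = 279.564 ohm

279.564 ohm


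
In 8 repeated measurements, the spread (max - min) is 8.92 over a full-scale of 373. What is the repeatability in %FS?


Repeatability = (spread / full scale) * 100%.
R = (8.92 / 373) * 100
R = 2.391 %FS

2.391 %FS


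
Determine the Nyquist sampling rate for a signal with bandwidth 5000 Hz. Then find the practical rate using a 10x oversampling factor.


By Nyquist theorem, fs_min = 2 * fmax.
fs_min = 2 * 5000 = 10000 Hz
Practical rate = 10 * fs_min = 10 * 10000 = 100000 Hz

fs_min = 10000 Hz, fs_practical = 100000 Hz


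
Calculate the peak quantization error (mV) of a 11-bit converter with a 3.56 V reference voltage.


The maximum quantization error is +/- LSB/2.
LSB = Vref / 2^n = 3.56 / 2048 = 0.00173828 V
Max error = LSB / 2 = 0.00173828 / 2 = 0.00086914 V
Max error = 0.8691 mV

0.8691 mV


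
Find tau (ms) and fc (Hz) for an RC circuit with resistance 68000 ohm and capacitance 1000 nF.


Time constant: tau = R * C.
tau = 68000 * 1.00e-06 = 0.068 s
tau = 68.0 ms
Cutoff frequency: fc = 1 / (2*pi*R*C).
fc = 1 / (2*pi*0.068) = 2.34 Hz

tau = 68.0 ms, fc = 2.34 Hz


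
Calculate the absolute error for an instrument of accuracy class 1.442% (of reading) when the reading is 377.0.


Absolute error = (accuracy% / 100) * reading.
Error = (1.442 / 100) * 377.0
Error = 0.01442 * 377.0
Error = 5.4363

5.4363


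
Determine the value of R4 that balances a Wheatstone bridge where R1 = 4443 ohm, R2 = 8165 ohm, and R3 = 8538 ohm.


At balance: R1*R4 = R2*R3, so R4 = R2*R3/R1.
R4 = 8165 * 8538 / 4443
R4 = 69712770 / 4443
R4 = 15690.47 ohm

15690.47 ohm


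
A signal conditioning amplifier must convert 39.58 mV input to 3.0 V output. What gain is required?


Gain = Vout / Vin (converting to same units).
G = 3.0 V / 39.58 mV
G = 3000.0 mV / 39.58 mV
G = 75.8

75.8


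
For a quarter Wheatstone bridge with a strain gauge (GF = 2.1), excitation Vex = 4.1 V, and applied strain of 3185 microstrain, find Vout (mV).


Quarter bridge output: Vout = (GF * epsilon * Vex) / 4.
Vout = (2.1 * 3185e-6 * 4.1) / 4
Vout = 0.02742285 / 4 V
Vout = 0.00685571 V = 6.8557 mV

6.8557 mV


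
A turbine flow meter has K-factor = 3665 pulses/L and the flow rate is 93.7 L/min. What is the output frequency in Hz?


Frequency = K * Q / 60 (converting L/min to L/s).
f = 3665 * 93.7 / 60
f = 343410.5 / 60
f = 5723.51 Hz

5723.51 Hz


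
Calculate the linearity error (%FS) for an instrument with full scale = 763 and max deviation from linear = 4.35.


Linearity error = (max deviation / full scale) * 100%.
Linearity = (4.35 / 763) * 100
Linearity = 0.57 %FS

0.57 %FS


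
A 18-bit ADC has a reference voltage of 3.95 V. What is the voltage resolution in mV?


The resolution (LSB) of an ADC is Vref / 2^n.
LSB = 3.95 / 2^18
LSB = 3.95 / 262144
LSB = 1.507e-05 V = 0.01506805 mV

0.01506805 mV


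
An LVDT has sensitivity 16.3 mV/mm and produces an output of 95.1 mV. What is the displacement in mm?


Displacement = Vout / sensitivity.
d = 95.1 / 16.3
d = 5.834 mm

5.834 mm


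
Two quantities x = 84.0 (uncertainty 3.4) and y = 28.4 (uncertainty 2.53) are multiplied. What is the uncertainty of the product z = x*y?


For a product z = x*y, the relative uncertainty is:
uz/z = sqrt((ux/x)^2 + (uy/y)^2)
Relative uncertainties: ux/x = 3.4/84.0 = 0.040476
uy/y = 2.53/28.4 = 0.089085
z = 84.0 * 28.4 = 2385.6
uz = 2385.6 * sqrt(0.040476^2 + 0.089085^2) = 233.428

233.428


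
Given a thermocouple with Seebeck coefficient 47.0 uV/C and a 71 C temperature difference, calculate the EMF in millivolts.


The thermocouple output V = sensitivity * dT.
V = 47.0 uV/C * 71 C
V = 3337.0 uV
V = 3.337 mV

3.337 mV


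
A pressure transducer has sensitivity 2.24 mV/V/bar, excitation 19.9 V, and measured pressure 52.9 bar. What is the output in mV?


Output = sensitivity * Vex * P.
Vout = 2.24 * 19.9 * 52.9
Vout = 44.576 * 52.9
Vout = 2358.07 mV

2358.07 mV


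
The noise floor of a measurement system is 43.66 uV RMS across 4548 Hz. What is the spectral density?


Noise spectral density = Vrms / sqrt(BW).
NSD = 43.66 / sqrt(4548)
NSD = 43.66 / 67.4389
NSD = 0.6474 uV/sqrt(Hz)

0.6474 uV/sqrt(Hz)


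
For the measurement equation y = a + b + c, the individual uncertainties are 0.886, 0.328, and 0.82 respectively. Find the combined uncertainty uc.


For a sum of independent quantities, uc = sqrt(u1^2 + u2^2 + u3^2).
uc = sqrt(0.886^2 + 0.328^2 + 0.82^2)
uc = sqrt(0.784996 + 0.107584 + 0.6724)
uc = 1.251

1.251


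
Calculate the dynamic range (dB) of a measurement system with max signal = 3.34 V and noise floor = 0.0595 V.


Dynamic range = 20 * log10(Vmax / Vnoise).
DR = 20 * log10(3.34 / 0.0595)
DR = 20 * log10(56.13)
DR = 34.98 dB

34.98 dB


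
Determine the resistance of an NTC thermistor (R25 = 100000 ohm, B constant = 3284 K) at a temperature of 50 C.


NTC thermistor equation: Rt = R25 * exp(B * (1/T - 1/T25)).
T in Kelvin: 323.15 K, T25 = 298.15 K
1/T - 1/T25 = 1/323.15 - 1/298.15 = -0.00025948
B * (1/T - 1/T25) = 3284 * -0.00025948 = -0.8521
Rt = 100000 * exp(-0.8521) = 42650.7 ohm

42650.7 ohm


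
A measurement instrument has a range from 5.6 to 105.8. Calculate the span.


Span = upper range - lower range.
Span = 105.8 - (5.6)
Span = 100.2

100.2


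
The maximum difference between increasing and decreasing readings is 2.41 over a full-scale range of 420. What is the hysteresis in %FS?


Hysteresis = (max difference / full scale) * 100%.
H = (2.41 / 420) * 100
H = 0.574 %FS

0.574 %FS


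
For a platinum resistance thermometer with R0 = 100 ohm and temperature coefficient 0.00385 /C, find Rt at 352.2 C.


The RTD equation: Rt = R0 * (1 + alpha * T).
Rt = 100 * (1 + 0.00385 * 352.2)
Rt = 100 * (1 + 1.35597)
Rt = 100 * 2.35597
Rt = 235.597 ohm

235.597 ohm


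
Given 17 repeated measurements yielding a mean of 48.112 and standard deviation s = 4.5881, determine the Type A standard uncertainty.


The standard uncertainty for Type A evaluation is u = s / sqrt(n).
u = 4.5881 / sqrt(17)
u = 4.5881 / 4.1231
u = 1.1128

1.1128


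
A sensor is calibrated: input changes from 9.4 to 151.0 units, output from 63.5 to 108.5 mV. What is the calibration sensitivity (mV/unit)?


Sensitivity = (y2 - y1) / (x2 - x1).
S = (108.5 - 63.5) / (151.0 - 9.4)
S = 45.0 / 141.6
S = 0.3178 mV/unit

0.3178 mV/unit


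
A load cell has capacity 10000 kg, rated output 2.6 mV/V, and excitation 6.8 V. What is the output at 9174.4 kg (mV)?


Vout = rated_output * Vex * (load / capacity).
Vout = 2.6 * 6.8 * (9174.4 / 10000)
Vout = 2.6 * 6.8 * 0.91744
Vout = 16.22 mV

16.22 mV


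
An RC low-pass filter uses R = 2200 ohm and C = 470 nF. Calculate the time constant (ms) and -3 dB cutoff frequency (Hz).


Time constant: tau = R * C.
tau = 2200 * 4.70e-07 = 0.001034 s
tau = 1.034 ms
Cutoff frequency: fc = 1 / (2*pi*R*C).
fc = 1 / (2*pi*0.001034) = 153.92 Hz

tau = 1.034 ms, fc = 153.92 Hz


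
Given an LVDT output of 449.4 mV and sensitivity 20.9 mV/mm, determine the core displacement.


Displacement = Vout / sensitivity.
d = 449.4 / 20.9
d = 21.502 mm

21.502 mm


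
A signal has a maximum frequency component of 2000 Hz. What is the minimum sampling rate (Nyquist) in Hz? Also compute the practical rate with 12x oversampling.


By Nyquist theorem, fs_min = 2 * fmax.
fs_min = 2 * 2000 = 4000 Hz
Practical rate = 12 * fs_min = 12 * 4000 = 48000 Hz

fs_min = 4000 Hz, fs_practical = 48000 Hz


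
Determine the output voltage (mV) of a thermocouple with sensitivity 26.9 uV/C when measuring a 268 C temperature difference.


The thermocouple output V = sensitivity * dT.
V = 26.9 uV/C * 268 C
V = 7209.2 uV
V = 7.209 mV

7.209 mV


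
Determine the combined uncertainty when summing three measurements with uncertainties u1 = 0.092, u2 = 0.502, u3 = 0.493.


For a sum of independent quantities, uc = sqrt(u1^2 + u2^2 + u3^2).
uc = sqrt(0.092^2 + 0.502^2 + 0.493^2)
uc = sqrt(0.008464 + 0.252004 + 0.243049)
uc = 0.7096

0.7096


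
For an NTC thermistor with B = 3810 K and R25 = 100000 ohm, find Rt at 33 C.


NTC thermistor equation: Rt = R25 * exp(B * (1/T - 1/T25)).
T in Kelvin: 306.15 K, T25 = 298.15 K
1/T - 1/T25 = 1/306.15 - 1/298.15 = -8.764e-05
B * (1/T - 1/T25) = 3810 * -8.764e-05 = -0.3339
Rt = 100000 * exp(-0.3339) = 71610.9 ohm

71610.9 ohm


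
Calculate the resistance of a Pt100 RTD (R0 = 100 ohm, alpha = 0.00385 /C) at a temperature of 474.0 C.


The RTD equation: Rt = R0 * (1 + alpha * T).
Rt = 100 * (1 + 0.00385 * 474.0)
Rt = 100 * (1 + 1.8249)
Rt = 100 * 2.8249
Rt = 282.49 ohm

282.49 ohm


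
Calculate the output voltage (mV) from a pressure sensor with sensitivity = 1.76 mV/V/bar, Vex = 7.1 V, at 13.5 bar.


Output = sensitivity * Vex * P.
Vout = 1.76 * 7.1 * 13.5
Vout = 12.496 * 13.5
Vout = 168.7 mV

168.7 mV


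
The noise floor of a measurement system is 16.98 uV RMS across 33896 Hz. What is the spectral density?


Noise spectral density = Vrms / sqrt(BW).
NSD = 16.98 / sqrt(33896)
NSD = 16.98 / 184.1087
NSD = 0.0922 uV/sqrt(Hz)

0.0922 uV/sqrt(Hz)


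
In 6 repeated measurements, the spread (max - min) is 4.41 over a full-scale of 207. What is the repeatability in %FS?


Repeatability = (spread / full scale) * 100%.
R = (4.41 / 207) * 100
R = 2.13 %FS

2.13 %FS


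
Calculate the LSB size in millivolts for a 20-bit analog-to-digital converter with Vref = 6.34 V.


The resolution (LSB) of an ADC is Vref / 2^n.
LSB = 6.34 / 2^20
LSB = 6.34 / 1048576
LSB = 6.05e-06 V = 0.0060463 mV

0.0060463 mV


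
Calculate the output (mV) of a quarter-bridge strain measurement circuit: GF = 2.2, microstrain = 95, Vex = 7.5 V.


Quarter bridge output: Vout = (GF * epsilon * Vex) / 4.
Vout = (2.2 * 95e-6 * 7.5) / 4
Vout = 0.0015675 / 4 V
Vout = 0.00039188 V = 0.3919 mV

0.3919 mV


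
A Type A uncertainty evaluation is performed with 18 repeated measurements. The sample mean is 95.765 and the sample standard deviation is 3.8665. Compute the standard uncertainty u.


The standard uncertainty for Type A evaluation is u = s / sqrt(n).
u = 3.8665 / sqrt(18)
u = 3.8665 / 4.2426
u = 0.9113

0.9113


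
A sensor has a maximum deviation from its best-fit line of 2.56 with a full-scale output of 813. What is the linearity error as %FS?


Linearity error = (max deviation / full scale) * 100%.
Linearity = (2.56 / 813) * 100
Linearity = 0.315 %FS

0.315 %FS


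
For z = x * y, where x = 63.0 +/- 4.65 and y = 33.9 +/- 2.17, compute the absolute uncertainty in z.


For a product z = x*y, the relative uncertainty is:
uz/z = sqrt((ux/x)^2 + (uy/y)^2)
Relative uncertainties: ux/x = 4.65/63.0 = 0.07381
uy/y = 2.17/33.9 = 0.064012
z = 63.0 * 33.9 = 2135.7
uz = 2135.7 * sqrt(0.07381^2 + 0.064012^2) = 208.659

208.659


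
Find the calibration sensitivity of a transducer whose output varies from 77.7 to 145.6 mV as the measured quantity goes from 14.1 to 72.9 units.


Sensitivity = (y2 - y1) / (x2 - x1).
S = (145.6 - 77.7) / (72.9 - 14.1)
S = 67.9 / 58.8
S = 1.1548 mV/unit

1.1548 mV/unit


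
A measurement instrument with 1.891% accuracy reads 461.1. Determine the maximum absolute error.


Absolute error = (accuracy% / 100) * reading.
Error = (1.891 / 100) * 461.1
Error = 0.01891 * 461.1
Error = 8.7194

8.7194


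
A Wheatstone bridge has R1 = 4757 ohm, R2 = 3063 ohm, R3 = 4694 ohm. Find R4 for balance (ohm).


At balance: R1*R4 = R2*R3, so R4 = R2*R3/R1.
R4 = 3063 * 4694 / 4757
R4 = 14377722 / 4757
R4 = 3022.43 ohm

3022.43 ohm


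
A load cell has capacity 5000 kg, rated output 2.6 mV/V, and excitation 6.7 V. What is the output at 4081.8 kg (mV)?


Vout = rated_output * Vex * (load / capacity).
Vout = 2.6 * 6.7 * (4081.8 / 5000)
Vout = 2.6 * 6.7 * 0.81636
Vout = 14.221 mV

14.221 mV


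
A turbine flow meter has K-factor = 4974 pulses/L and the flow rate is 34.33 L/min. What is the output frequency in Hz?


Frequency = K * Q / 60 (converting L/min to L/s).
f = 4974 * 34.33 / 60
f = 170757.42 / 60
f = 2845.96 Hz

2845.96 Hz


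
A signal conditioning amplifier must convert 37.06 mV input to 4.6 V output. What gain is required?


Gain = Vout / Vin (converting to same units).
G = 4.6 V / 37.06 mV
G = 4600.0 mV / 37.06 mV
G = 124.12

124.12


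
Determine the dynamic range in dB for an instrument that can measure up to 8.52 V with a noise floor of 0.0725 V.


Dynamic range = 20 * log10(Vmax / Vnoise).
DR = 20 * log10(8.52 / 0.0725)
DR = 20 * log10(117.52)
DR = 41.4 dB

41.4 dB


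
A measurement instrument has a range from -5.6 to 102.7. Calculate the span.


Span = upper range - lower range.
Span = 102.7 - (-5.6)
Span = 108.3

108.3


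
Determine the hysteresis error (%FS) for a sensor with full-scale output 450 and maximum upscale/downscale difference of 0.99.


Hysteresis = (max difference / full scale) * 100%.
H = (0.99 / 450) * 100
H = 0.22 %FS

0.22 %FS


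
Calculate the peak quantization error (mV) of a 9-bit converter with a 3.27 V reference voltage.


The maximum quantization error is +/- LSB/2.
LSB = Vref / 2^n = 3.27 / 512 = 0.00638672 V
Max error = LSB / 2 = 0.00638672 / 2 = 0.00319336 V
Max error = 3.1934 mV

3.1934 mV


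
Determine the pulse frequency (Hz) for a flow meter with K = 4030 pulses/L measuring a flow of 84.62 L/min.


Frequency = K * Q / 60 (converting L/min to L/s).
f = 4030 * 84.62 / 60
f = 341018.6 / 60
f = 5683.64 Hz

5683.64 Hz


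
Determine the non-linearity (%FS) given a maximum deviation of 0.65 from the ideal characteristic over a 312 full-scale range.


Linearity error = (max deviation / full scale) * 100%.
Linearity = (0.65 / 312) * 100
Linearity = 0.208 %FS

0.208 %FS


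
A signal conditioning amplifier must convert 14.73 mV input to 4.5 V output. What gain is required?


Gain = Vout / Vin (converting to same units).
G = 4.5 V / 14.73 mV
G = 4500.0 mV / 14.73 mV
G = 305.5

305.5


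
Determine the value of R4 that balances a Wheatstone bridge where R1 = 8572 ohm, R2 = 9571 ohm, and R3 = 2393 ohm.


At balance: R1*R4 = R2*R3, so R4 = R2*R3/R1.
R4 = 9571 * 2393 / 8572
R4 = 22903403 / 8572
R4 = 2671.89 ohm

2671.89 ohm


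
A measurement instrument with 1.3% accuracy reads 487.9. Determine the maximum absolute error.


Absolute error = (accuracy% / 100) * reading.
Error = (1.3 / 100) * 487.9
Error = 0.013 * 487.9
Error = 6.3427

6.3427


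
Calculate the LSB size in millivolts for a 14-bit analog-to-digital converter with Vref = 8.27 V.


The resolution (LSB) of an ADC is Vref / 2^n.
LSB = 8.27 / 2^14
LSB = 8.27 / 16384
LSB = 0.00050476 V = 0.50476074 mV

0.50476074 mV


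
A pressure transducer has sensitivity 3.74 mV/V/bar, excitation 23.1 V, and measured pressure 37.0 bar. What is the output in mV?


Output = sensitivity * Vex * P.
Vout = 3.74 * 23.1 * 37.0
Vout = 86.394 * 37.0
Vout = 3196.58 mV

3196.58 mV


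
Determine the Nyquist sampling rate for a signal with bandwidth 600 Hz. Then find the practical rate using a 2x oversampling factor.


By Nyquist theorem, fs_min = 2 * fmax.
fs_min = 2 * 600 = 1200 Hz
Practical rate = 2 * fs_min = 2 * 1200 = 2400 Hz

fs_min = 1200 Hz, fs_practical = 2400 Hz


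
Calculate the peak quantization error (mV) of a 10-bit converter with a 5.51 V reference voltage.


The maximum quantization error is +/- LSB/2.
LSB = Vref / 2^n = 5.51 / 1024 = 0.00538086 V
Max error = LSB / 2 = 0.00538086 / 2 = 0.00269043 V
Max error = 2.6904 mV

2.6904 mV


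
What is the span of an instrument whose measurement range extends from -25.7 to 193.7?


Span = upper range - lower range.
Span = 193.7 - (-25.7)
Span = 219.4

219.4


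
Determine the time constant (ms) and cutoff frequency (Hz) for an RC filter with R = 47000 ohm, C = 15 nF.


Time constant: tau = R * C.
tau = 47000 * 1.50e-08 = 0.000705 s
tau = 0.705 ms
Cutoff frequency: fc = 1 / (2*pi*R*C).
fc = 1 / (2*pi*0.000705) = 225.75 Hz

tau = 0.705 ms, fc = 225.75 Hz


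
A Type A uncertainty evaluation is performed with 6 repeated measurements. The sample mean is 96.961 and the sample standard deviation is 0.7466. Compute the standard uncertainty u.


The standard uncertainty for Type A evaluation is u = s / sqrt(n).
u = 0.7466 / sqrt(6)
u = 0.7466 / 2.4495
u = 0.3048

0.3048


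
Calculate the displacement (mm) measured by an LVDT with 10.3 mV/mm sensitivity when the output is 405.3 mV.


Displacement = Vout / sensitivity.
d = 405.3 / 10.3
d = 39.35 mm

39.35 mm


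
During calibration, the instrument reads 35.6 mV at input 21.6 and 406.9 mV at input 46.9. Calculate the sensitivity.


Sensitivity = (y2 - y1) / (x2 - x1).
S = (406.9 - 35.6) / (46.9 - 21.6)
S = 371.3 / 25.3
S = 14.6759 mV/unit

14.6759 mV/unit


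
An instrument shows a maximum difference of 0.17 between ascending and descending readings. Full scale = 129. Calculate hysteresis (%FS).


Hysteresis = (max difference / full scale) * 100%.
H = (0.17 / 129) * 100
H = 0.132 %FS

0.132 %FS


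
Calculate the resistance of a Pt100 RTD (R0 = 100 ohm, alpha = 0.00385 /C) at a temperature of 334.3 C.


The RTD equation: Rt = R0 * (1 + alpha * T).
Rt = 100 * (1 + 0.00385 * 334.3)
Rt = 100 * (1 + 1.287055)
Rt = 100 * 2.287055
Rt = 228.706 ohm

228.706 ohm


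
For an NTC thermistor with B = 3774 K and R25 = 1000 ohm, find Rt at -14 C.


NTC thermistor equation: Rt = R25 * exp(B * (1/T - 1/T25)).
T in Kelvin: 259.15 K, T25 = 298.15 K
1/T - 1/T25 = 1/259.15 - 1/298.15 = 0.00050475
B * (1/T - 1/T25) = 3774 * 0.00050475 = 1.9049
Rt = 1000 * exp(1.9049) = 6719.0 ohm

6719.0 ohm


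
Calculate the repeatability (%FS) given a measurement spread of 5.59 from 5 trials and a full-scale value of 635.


Repeatability = (spread / full scale) * 100%.
R = (5.59 / 635) * 100
R = 0.88 %FS

0.88 %FS


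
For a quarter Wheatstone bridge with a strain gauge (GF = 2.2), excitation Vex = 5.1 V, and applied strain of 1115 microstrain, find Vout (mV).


Quarter bridge output: Vout = (GF * epsilon * Vex) / 4.
Vout = (2.2 * 1115e-6 * 5.1) / 4
Vout = 0.0125103 / 4 V
Vout = 0.00312757 V = 3.1276 mV

3.1276 mV


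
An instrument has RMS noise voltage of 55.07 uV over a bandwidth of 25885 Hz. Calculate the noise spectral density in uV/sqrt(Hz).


Noise spectral density = Vrms / sqrt(BW).
NSD = 55.07 / sqrt(25885)
NSD = 55.07 / 160.8882
NSD = 0.3423 uV/sqrt(Hz)

0.3423 uV/sqrt(Hz)


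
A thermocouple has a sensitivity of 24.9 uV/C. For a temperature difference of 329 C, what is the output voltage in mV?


The thermocouple output V = sensitivity * dT.
V = 24.9 uV/C * 329 C
V = 8192.1 uV
V = 8.192 mV

8.192 mV


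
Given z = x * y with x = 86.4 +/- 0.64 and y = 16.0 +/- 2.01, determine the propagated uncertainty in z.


For a product z = x*y, the relative uncertainty is:
uz/z = sqrt((ux/x)^2 + (uy/y)^2)
Relative uncertainties: ux/x = 0.64/86.4 = 0.007407
uy/y = 2.01/16.0 = 0.125625
z = 86.4 * 16.0 = 1382.4
uz = 1382.4 * sqrt(0.007407^2 + 0.125625^2) = 173.966

173.966


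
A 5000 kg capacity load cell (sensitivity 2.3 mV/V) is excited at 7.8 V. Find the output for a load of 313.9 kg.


Vout = rated_output * Vex * (load / capacity).
Vout = 2.3 * 7.8 * (313.9 / 5000)
Vout = 2.3 * 7.8 * 0.06278
Vout = 1.126 mV

1.126 mV


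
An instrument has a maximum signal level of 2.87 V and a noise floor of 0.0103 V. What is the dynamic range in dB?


Dynamic range = 20 * log10(Vmax / Vnoise).
DR = 20 * log10(2.87 / 0.0103)
DR = 20 * log10(278.64)
DR = 48.9 dB

48.9 dB


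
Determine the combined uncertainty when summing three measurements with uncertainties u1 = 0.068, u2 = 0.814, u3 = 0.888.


For a sum of independent quantities, uc = sqrt(u1^2 + u2^2 + u3^2).
uc = sqrt(0.068^2 + 0.814^2 + 0.888^2)
uc = sqrt(0.004624 + 0.662596 + 0.788544)
uc = 1.2066

1.2066


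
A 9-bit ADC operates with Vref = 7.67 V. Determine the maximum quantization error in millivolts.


The maximum quantization error is +/- LSB/2.
LSB = Vref / 2^n = 7.67 / 512 = 0.01498047 V
Max error = LSB / 2 = 0.01498047 / 2 = 0.00749023 V
Max error = 7.4902 mV

7.4902 mV


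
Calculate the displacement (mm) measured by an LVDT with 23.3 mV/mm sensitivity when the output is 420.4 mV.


Displacement = Vout / sensitivity.
d = 420.4 / 23.3
d = 18.043 mm

18.043 mm


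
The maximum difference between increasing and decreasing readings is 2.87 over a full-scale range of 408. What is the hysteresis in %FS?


Hysteresis = (max difference / full scale) * 100%.
H = (2.87 / 408) * 100
H = 0.703 %FS

0.703 %FS


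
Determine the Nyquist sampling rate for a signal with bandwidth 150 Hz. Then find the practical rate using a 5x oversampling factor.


By Nyquist theorem, fs_min = 2 * fmax.
fs_min = 2 * 150 = 300 Hz
Practical rate = 5 * fs_min = 5 * 300 = 1500 Hz

fs_min = 300 Hz, fs_practical = 1500 Hz


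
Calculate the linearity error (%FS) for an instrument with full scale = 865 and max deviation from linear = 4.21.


Linearity error = (max deviation / full scale) * 100%.
Linearity = (4.21 / 865) * 100
Linearity = 0.487 %FS

0.487 %FS


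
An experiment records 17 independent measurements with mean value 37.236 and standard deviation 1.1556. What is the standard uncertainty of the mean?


The standard uncertainty for Type A evaluation is u = s / sqrt(n).
u = 1.1556 / sqrt(17)
u = 1.1556 / 4.1231
u = 0.2803

0.2803


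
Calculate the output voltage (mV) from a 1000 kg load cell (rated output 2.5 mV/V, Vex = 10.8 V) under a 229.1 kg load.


Vout = rated_output * Vex * (load / capacity).
Vout = 2.5 * 10.8 * (229.1 / 1000)
Vout = 2.5 * 10.8 * 0.2291
Vout = 6.186 mV

6.186 mV


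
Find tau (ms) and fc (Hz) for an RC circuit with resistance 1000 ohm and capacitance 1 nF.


Time constant: tau = R * C.
tau = 1000 * 1.00e-09 = 1e-06 s
tau = 0.001 ms
Cutoff frequency: fc = 1 / (2*pi*R*C).
fc = 1 / (2*pi*1e-06) = 159154.94 Hz

tau = 0.001 ms, fc = 159154.94 Hz


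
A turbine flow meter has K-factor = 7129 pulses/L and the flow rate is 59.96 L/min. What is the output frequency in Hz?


Frequency = K * Q / 60 (converting L/min to L/s).
f = 7129 * 59.96 / 60
f = 427454.84 / 60
f = 7124.25 Hz

7124.25 Hz


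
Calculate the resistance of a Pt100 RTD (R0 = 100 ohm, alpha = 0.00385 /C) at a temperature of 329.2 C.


The RTD equation: Rt = R0 * (1 + alpha * T).
Rt = 100 * (1 + 0.00385 * 329.2)
Rt = 100 * (1 + 1.26742)
Rt = 100 * 2.26742
Rt = 226.742 ohm

226.742 ohm


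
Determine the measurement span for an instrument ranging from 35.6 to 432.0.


Span = upper range - lower range.
Span = 432.0 - (35.6)
Span = 396.4

396.4


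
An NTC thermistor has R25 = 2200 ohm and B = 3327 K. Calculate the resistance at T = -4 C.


NTC thermistor equation: Rt = R25 * exp(B * (1/T - 1/T25)).
T in Kelvin: 269.15 K, T25 = 298.15 K
1/T - 1/T25 = 1/269.15 - 1/298.15 = 0.00036138
B * (1/T - 1/T25) = 3327 * 0.00036138 = 1.2023
Rt = 2200 * exp(1.2023) = 7321.3 ohm

7321.3 ohm


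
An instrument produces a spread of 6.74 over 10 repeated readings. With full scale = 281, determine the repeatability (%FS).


Repeatability = (spread / full scale) * 100%.
R = (6.74 / 281) * 100
R = 2.399 %FS

2.399 %FS


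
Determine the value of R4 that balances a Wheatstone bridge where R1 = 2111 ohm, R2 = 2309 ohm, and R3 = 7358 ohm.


At balance: R1*R4 = R2*R3, so R4 = R2*R3/R1.
R4 = 2309 * 7358 / 2111
R4 = 16989622 / 2111
R4 = 8048.14 ohm

8048.14 ohm


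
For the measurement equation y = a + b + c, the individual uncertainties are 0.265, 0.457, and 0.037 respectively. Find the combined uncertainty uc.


For a sum of independent quantities, uc = sqrt(u1^2 + u2^2 + u3^2).
uc = sqrt(0.265^2 + 0.457^2 + 0.037^2)
uc = sqrt(0.070225 + 0.208849 + 0.001369)
uc = 0.5296

0.5296


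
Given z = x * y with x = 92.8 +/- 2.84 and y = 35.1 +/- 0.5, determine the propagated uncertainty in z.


For a product z = x*y, the relative uncertainty is:
uz/z = sqrt((ux/x)^2 + (uy/y)^2)
Relative uncertainties: ux/x = 2.84/92.8 = 0.030603
uy/y = 0.5/35.1 = 0.014245
z = 92.8 * 35.1 = 3257.3
uz = 3257.3 * sqrt(0.030603^2 + 0.014245^2) = 109.954

109.954


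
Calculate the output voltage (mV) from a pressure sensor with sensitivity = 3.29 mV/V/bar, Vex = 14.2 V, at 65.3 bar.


Output = sensitivity * Vex * P.
Vout = 3.29 * 14.2 * 65.3
Vout = 46.718 * 65.3
Vout = 3050.69 mV

3050.69 mV


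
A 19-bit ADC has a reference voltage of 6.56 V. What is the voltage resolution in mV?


The resolution (LSB) of an ADC is Vref / 2^n.
LSB = 6.56 / 2^19
LSB = 6.56 / 524288
LSB = 1.251e-05 V = 0.01251221 mV

0.01251221 mV


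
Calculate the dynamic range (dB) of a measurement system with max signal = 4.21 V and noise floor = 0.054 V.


Dynamic range = 20 * log10(Vmax / Vnoise).
DR = 20 * log10(4.21 / 0.054)
DR = 20 * log10(77.96)
DR = 37.84 dB

37.84 dB


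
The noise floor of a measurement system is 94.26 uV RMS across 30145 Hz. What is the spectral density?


Noise spectral density = Vrms / sqrt(BW).
NSD = 94.26 / sqrt(30145)
NSD = 94.26 / 173.6232
NSD = 0.5429 uV/sqrt(Hz)

0.5429 uV/sqrt(Hz)


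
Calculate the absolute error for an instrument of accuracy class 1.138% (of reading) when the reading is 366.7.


Absolute error = (accuracy% / 100) * reading.
Error = (1.138 / 100) * 366.7
Error = 0.01138 * 366.7
Error = 4.173

4.173


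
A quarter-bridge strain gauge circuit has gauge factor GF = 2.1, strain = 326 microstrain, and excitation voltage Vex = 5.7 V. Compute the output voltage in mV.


Quarter bridge output: Vout = (GF * epsilon * Vex) / 4.
Vout = (2.1 * 326e-6 * 5.7) / 4
Vout = 0.00390222 / 4 V
Vout = 0.00097555 V = 0.9756 mV

0.9756 mV


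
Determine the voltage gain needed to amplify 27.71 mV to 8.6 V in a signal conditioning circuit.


Gain = Vout / Vin (converting to same units).
G = 8.6 V / 27.71 mV
G = 8600.0 mV / 27.71 mV
G = 310.36

310.36


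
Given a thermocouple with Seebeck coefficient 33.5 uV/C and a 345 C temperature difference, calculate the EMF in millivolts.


The thermocouple output V = sensitivity * dT.
V = 33.5 uV/C * 345 C
V = 11557.5 uV
V = 11.557 mV

11.557 mV


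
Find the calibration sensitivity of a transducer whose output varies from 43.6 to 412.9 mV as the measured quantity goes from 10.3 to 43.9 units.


Sensitivity = (y2 - y1) / (x2 - x1).
S = (412.9 - 43.6) / (43.9 - 10.3)
S = 369.3 / 33.6
S = 10.9911 mV/unit

10.9911 mV/unit


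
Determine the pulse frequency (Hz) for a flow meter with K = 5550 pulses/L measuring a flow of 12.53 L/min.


Frequency = K * Q / 60 (converting L/min to L/s).
f = 5550 * 12.53 / 60
f = 69541.5 / 60
f = 1159.03 Hz

1159.03 Hz


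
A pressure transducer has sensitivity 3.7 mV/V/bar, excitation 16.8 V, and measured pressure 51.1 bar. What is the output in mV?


Output = sensitivity * Vex * P.
Vout = 3.7 * 16.8 * 51.1
Vout = 62.16 * 51.1
Vout = 3176.38 mV

3176.38 mV


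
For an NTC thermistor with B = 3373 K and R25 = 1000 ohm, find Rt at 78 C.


NTC thermistor equation: Rt = R25 * exp(B * (1/T - 1/T25)).
T in Kelvin: 351.15 K, T25 = 298.15 K
1/T - 1/T25 = 1/351.15 - 1/298.15 = -0.00050623
B * (1/T - 1/T25) = 3373 * -0.00050623 = -1.7075
Rt = 1000 * exp(-1.7075) = 181.3 ohm

181.3 ohm


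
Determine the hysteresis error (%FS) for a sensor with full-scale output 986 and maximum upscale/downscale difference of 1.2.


Hysteresis = (max difference / full scale) * 100%.
H = (1.2 / 986) * 100
H = 0.122 %FS

0.122 %FS


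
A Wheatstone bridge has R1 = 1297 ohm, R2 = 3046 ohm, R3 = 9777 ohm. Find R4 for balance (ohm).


At balance: R1*R4 = R2*R3, so R4 = R2*R3/R1.
R4 = 3046 * 9777 / 1297
R4 = 29780742 / 1297
R4 = 22961.25 ohm

22961.25 ohm


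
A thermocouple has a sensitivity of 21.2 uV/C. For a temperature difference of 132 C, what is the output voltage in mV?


The thermocouple output V = sensitivity * dT.
V = 21.2 uV/C * 132 C
V = 2798.4 uV
V = 2.798 mV

2.798 mV


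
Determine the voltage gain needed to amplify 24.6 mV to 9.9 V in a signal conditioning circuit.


Gain = Vout / Vin (converting to same units).
G = 9.9 V / 24.6 mV
G = 9900.0 mV / 24.6 mV
G = 402.44

402.44


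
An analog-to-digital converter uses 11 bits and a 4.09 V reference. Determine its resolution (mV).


The resolution (LSB) of an ADC is Vref / 2^n.
LSB = 4.09 / 2^11
LSB = 4.09 / 2048
LSB = 0.00199707 V = 1.99707031 mV

1.99707031 mV


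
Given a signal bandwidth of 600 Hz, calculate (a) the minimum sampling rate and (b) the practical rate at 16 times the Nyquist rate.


By Nyquist theorem, fs_min = 2 * fmax.
fs_min = 2 * 600 = 1200 Hz
Practical rate = 16 * fs_min = 16 * 1200 = 19200 Hz

fs_min = 1200 Hz, fs_practical = 19200 Hz


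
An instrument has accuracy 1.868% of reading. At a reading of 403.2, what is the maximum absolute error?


Absolute error = (accuracy% / 100) * reading.
Error = (1.868 / 100) * 403.2
Error = 0.01868 * 403.2
Error = 7.5318

7.5318


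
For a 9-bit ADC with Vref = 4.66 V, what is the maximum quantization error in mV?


The maximum quantization error is +/- LSB/2.
LSB = Vref / 2^n = 4.66 / 512 = 0.00910156 V
Max error = LSB / 2 = 0.00910156 / 2 = 0.00455078 V
Max error = 4.5508 mV

4.5508 mV


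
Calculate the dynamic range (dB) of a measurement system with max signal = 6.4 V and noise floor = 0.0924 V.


Dynamic range = 20 * log10(Vmax / Vnoise).
DR = 20 * log10(6.4 / 0.0924)
DR = 20 * log10(69.26)
DR = 36.81 dB

36.81 dB


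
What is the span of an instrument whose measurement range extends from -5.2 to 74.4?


Span = upper range - lower range.
Span = 74.4 - (-5.2)
Span = 79.6

79.6


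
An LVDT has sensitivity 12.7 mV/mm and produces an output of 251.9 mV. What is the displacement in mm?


Displacement = Vout / sensitivity.
d = 251.9 / 12.7
d = 19.835 mm

19.835 mm


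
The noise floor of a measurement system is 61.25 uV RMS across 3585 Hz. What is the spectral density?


Noise spectral density = Vrms / sqrt(BW).
NSD = 61.25 / sqrt(3585)
NSD = 61.25 / 59.8749
NSD = 1.023 uV/sqrt(Hz)

1.023 uV/sqrt(Hz)


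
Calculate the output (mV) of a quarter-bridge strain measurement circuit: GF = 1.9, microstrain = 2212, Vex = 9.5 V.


Quarter bridge output: Vout = (GF * epsilon * Vex) / 4.
Vout = (1.9 * 2212e-6 * 9.5) / 4
Vout = 0.0399266 / 4 V
Vout = 0.00998165 V = 9.9816 mV

9.9816 mV


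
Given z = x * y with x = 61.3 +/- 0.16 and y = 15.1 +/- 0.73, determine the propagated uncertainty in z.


For a product z = x*y, the relative uncertainty is:
uz/z = sqrt((ux/x)^2 + (uy/y)^2)
Relative uncertainties: ux/x = 0.16/61.3 = 0.00261
uy/y = 0.73/15.1 = 0.048344
z = 61.3 * 15.1 = 925.6
uz = 925.6 * sqrt(0.00261^2 + 0.048344^2) = 44.814

44.814


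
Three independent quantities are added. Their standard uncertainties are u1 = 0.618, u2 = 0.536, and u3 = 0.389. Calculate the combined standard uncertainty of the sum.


For a sum of independent quantities, uc = sqrt(u1^2 + u2^2 + u3^2).
uc = sqrt(0.618^2 + 0.536^2 + 0.389^2)
uc = sqrt(0.381924 + 0.287296 + 0.151321)
uc = 0.9058

0.9058


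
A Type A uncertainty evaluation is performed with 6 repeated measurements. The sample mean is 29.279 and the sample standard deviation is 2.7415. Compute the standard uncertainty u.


The standard uncertainty for Type A evaluation is u = s / sqrt(n).
u = 2.7415 / sqrt(6)
u = 2.7415 / 2.4495
u = 1.1192

1.1192


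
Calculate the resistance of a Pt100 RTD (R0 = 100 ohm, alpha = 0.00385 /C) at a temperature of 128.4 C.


The RTD equation: Rt = R0 * (1 + alpha * T).
Rt = 100 * (1 + 0.00385 * 128.4)
Rt = 100 * (1 + 0.49434)
Rt = 100 * 1.49434
Rt = 149.434 ohm

149.434 ohm


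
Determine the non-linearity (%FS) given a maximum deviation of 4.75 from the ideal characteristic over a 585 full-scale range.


Linearity error = (max deviation / full scale) * 100%.
Linearity = (4.75 / 585) * 100
Linearity = 0.812 %FS

0.812 %FS


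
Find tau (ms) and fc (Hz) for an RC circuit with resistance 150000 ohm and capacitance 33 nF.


Time constant: tau = R * C.
tau = 150000 * 3.30e-08 = 0.00495 s
tau = 4.95 ms
Cutoff frequency: fc = 1 / (2*pi*R*C).
fc = 1 / (2*pi*0.00495) = 32.15 Hz

tau = 4.95 ms, fc = 32.15 Hz


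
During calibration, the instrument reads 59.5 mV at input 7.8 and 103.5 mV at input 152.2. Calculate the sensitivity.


Sensitivity = (y2 - y1) / (x2 - x1).
S = (103.5 - 59.5) / (152.2 - 7.8)
S = 44.0 / 144.4
S = 0.3047 mV/unit

0.3047 mV/unit


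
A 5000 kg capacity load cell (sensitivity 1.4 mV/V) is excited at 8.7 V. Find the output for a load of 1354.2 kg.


Vout = rated_output * Vex * (load / capacity).
Vout = 1.4 * 8.7 * (1354.2 / 5000)
Vout = 1.4 * 8.7 * 0.27084
Vout = 3.299 mV

3.299 mV


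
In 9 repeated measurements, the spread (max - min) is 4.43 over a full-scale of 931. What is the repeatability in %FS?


Repeatability = (spread / full scale) * 100%.
R = (4.43 / 931) * 100
R = 0.476 %FS

0.476 %FS


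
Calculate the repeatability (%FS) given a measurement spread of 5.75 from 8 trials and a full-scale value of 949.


Repeatability = (spread / full scale) * 100%.
R = (5.75 / 949) * 100
R = 0.606 %FS

0.606 %FS


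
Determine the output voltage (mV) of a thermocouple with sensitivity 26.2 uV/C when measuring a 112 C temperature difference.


The thermocouple output V = sensitivity * dT.
V = 26.2 uV/C * 112 C
V = 2934.4 uV
V = 2.934 mV

2.934 mV


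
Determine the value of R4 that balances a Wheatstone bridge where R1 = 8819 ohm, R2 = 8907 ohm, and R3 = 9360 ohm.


At balance: R1*R4 = R2*R3, so R4 = R2*R3/R1.
R4 = 8907 * 9360 / 8819
R4 = 83369520 / 8819
R4 = 9453.4 ohm

9453.4 ohm


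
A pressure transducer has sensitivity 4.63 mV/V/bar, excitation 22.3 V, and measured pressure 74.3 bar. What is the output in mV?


Output = sensitivity * Vex * P.
Vout = 4.63 * 22.3 * 74.3
Vout = 103.249 * 74.3
Vout = 7671.4 mV

7671.4 mV


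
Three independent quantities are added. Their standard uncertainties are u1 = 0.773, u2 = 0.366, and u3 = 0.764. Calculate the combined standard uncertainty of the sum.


For a sum of independent quantities, uc = sqrt(u1^2 + u2^2 + u3^2).
uc = sqrt(0.773^2 + 0.366^2 + 0.764^2)
uc = sqrt(0.597529 + 0.133956 + 0.583696)
uc = 1.1468

1.1468
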